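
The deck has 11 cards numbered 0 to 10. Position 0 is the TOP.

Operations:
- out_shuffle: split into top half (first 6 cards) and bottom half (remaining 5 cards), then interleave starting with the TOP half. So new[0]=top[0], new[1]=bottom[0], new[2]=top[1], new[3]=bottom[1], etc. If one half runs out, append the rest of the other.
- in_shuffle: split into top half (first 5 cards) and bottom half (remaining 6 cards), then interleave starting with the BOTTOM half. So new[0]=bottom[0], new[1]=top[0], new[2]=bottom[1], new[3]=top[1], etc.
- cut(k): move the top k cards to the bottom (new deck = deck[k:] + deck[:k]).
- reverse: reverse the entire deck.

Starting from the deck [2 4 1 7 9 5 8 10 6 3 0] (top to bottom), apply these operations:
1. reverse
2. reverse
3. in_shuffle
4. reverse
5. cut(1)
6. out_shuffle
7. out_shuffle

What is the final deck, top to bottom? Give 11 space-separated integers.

Answer: 9 6 4 5 3 1 8 0 7 10 2

Derivation:
After op 1 (reverse): [0 3 6 10 8 5 9 7 1 4 2]
After op 2 (reverse): [2 4 1 7 9 5 8 10 6 3 0]
After op 3 (in_shuffle): [5 2 8 4 10 1 6 7 3 9 0]
After op 4 (reverse): [0 9 3 7 6 1 10 4 8 2 5]
After op 5 (cut(1)): [9 3 7 6 1 10 4 8 2 5 0]
After op 6 (out_shuffle): [9 4 3 8 7 2 6 5 1 0 10]
After op 7 (out_shuffle): [9 6 4 5 3 1 8 0 7 10 2]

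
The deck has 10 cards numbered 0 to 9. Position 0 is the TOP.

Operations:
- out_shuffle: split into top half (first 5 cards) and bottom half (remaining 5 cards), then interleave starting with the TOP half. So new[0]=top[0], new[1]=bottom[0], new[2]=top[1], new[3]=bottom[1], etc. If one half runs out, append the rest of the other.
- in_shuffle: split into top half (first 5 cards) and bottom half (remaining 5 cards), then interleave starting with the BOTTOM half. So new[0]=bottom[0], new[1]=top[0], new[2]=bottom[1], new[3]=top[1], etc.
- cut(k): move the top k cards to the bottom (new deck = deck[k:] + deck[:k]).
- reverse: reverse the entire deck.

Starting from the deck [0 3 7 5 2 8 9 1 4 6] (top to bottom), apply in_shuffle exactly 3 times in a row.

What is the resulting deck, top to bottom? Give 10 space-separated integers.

After op 1 (in_shuffle): [8 0 9 3 1 7 4 5 6 2]
After op 2 (in_shuffle): [7 8 4 0 5 9 6 3 2 1]
After op 3 (in_shuffle): [9 7 6 8 3 4 2 0 1 5]

Answer: 9 7 6 8 3 4 2 0 1 5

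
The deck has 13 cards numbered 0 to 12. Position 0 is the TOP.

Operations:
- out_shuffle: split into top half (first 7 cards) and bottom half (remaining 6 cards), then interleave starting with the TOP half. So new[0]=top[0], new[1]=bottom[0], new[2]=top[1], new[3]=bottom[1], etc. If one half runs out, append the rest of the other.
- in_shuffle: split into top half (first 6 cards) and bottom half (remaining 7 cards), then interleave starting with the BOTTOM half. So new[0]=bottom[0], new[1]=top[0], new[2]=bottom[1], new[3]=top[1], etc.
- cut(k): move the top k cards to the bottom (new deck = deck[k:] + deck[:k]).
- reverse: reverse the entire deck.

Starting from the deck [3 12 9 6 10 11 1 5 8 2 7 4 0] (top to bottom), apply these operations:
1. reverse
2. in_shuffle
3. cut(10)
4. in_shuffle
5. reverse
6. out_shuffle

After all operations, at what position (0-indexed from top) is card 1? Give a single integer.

Answer: 10

Derivation:
After op 1 (reverse): [0 4 7 2 8 5 1 11 10 6 9 12 3]
After op 2 (in_shuffle): [1 0 11 4 10 7 6 2 9 8 12 5 3]
After op 3 (cut(10)): [12 5 3 1 0 11 4 10 7 6 2 9 8]
After op 4 (in_shuffle): [4 12 10 5 7 3 6 1 2 0 9 11 8]
After op 5 (reverse): [8 11 9 0 2 1 6 3 7 5 10 12 4]
After op 6 (out_shuffle): [8 3 11 7 9 5 0 10 2 12 1 4 6]
Card 1 is at position 10.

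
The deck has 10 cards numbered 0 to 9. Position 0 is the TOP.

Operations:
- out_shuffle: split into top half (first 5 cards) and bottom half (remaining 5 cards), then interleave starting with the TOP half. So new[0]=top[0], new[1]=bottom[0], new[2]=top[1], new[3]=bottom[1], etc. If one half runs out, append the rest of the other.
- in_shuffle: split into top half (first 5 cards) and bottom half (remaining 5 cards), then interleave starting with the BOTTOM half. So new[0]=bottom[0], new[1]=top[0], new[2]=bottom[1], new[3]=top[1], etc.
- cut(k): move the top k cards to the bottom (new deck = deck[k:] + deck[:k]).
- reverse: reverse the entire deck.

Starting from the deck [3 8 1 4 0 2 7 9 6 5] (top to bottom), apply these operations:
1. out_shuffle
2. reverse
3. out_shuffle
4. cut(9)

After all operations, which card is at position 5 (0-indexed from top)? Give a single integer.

After op 1 (out_shuffle): [3 2 8 7 1 9 4 6 0 5]
After op 2 (reverse): [5 0 6 4 9 1 7 8 2 3]
After op 3 (out_shuffle): [5 1 0 7 6 8 4 2 9 3]
After op 4 (cut(9)): [3 5 1 0 7 6 8 4 2 9]
Position 5: card 6.

Answer: 6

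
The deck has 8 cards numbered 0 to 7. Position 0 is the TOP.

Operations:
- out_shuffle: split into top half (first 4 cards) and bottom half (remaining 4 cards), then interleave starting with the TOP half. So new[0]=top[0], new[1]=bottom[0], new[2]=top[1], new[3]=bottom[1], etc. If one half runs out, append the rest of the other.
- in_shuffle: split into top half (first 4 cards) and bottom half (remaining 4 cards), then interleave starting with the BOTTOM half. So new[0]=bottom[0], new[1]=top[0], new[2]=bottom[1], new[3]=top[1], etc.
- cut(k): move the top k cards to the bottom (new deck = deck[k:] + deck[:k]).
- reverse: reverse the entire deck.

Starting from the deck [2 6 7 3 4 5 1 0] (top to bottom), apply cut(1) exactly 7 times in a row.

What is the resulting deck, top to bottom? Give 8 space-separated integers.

After op 1 (cut(1)): [6 7 3 4 5 1 0 2]
After op 2 (cut(1)): [7 3 4 5 1 0 2 6]
After op 3 (cut(1)): [3 4 5 1 0 2 6 7]
After op 4 (cut(1)): [4 5 1 0 2 6 7 3]
After op 5 (cut(1)): [5 1 0 2 6 7 3 4]
After op 6 (cut(1)): [1 0 2 6 7 3 4 5]
After op 7 (cut(1)): [0 2 6 7 3 4 5 1]

Answer: 0 2 6 7 3 4 5 1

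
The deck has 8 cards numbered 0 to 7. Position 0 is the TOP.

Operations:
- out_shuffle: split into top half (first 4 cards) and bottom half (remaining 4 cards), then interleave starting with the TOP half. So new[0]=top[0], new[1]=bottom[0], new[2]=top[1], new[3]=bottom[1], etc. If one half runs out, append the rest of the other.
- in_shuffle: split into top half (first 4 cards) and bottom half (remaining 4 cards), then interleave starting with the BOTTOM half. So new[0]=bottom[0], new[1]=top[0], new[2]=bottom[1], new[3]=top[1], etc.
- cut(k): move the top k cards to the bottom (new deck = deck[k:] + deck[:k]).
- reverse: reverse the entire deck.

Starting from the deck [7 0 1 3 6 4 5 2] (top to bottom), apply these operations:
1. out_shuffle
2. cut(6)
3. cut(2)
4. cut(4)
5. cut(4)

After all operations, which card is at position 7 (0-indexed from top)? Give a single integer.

Answer: 2

Derivation:
After op 1 (out_shuffle): [7 6 0 4 1 5 3 2]
After op 2 (cut(6)): [3 2 7 6 0 4 1 5]
After op 3 (cut(2)): [7 6 0 4 1 5 3 2]
After op 4 (cut(4)): [1 5 3 2 7 6 0 4]
After op 5 (cut(4)): [7 6 0 4 1 5 3 2]
Position 7: card 2.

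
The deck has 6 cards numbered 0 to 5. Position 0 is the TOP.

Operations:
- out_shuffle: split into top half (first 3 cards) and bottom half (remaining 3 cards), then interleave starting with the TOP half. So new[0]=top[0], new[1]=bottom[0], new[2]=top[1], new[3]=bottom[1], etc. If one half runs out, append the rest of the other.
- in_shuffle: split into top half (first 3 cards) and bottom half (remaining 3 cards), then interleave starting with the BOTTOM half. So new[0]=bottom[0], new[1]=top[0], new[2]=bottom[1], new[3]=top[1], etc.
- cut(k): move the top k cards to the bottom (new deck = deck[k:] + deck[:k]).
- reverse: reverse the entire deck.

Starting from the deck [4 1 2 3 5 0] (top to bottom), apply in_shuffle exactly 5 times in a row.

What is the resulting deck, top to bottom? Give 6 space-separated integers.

After op 1 (in_shuffle): [3 4 5 1 0 2]
After op 2 (in_shuffle): [1 3 0 4 2 5]
After op 3 (in_shuffle): [4 1 2 3 5 0]
After op 4 (in_shuffle): [3 4 5 1 0 2]
After op 5 (in_shuffle): [1 3 0 4 2 5]

Answer: 1 3 0 4 2 5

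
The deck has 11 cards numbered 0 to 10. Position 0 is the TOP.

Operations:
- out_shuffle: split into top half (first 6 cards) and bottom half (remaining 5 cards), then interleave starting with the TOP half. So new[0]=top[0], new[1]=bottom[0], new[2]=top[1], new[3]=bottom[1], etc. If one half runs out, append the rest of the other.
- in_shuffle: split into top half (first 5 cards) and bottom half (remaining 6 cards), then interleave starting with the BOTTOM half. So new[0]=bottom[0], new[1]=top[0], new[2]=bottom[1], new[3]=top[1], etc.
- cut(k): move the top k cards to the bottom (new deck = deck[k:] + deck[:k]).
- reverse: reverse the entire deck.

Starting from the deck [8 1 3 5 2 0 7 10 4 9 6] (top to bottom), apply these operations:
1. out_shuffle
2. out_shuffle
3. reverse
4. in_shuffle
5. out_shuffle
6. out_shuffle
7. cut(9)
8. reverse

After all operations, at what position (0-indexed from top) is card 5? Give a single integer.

After op 1 (out_shuffle): [8 7 1 10 3 4 5 9 2 6 0]
After op 2 (out_shuffle): [8 5 7 9 1 2 10 6 3 0 4]
After op 3 (reverse): [4 0 3 6 10 2 1 9 7 5 8]
After op 4 (in_shuffle): [2 4 1 0 9 3 7 6 5 10 8]
After op 5 (out_shuffle): [2 7 4 6 1 5 0 10 9 8 3]
After op 6 (out_shuffle): [2 0 7 10 4 9 6 8 1 3 5]
After op 7 (cut(9)): [3 5 2 0 7 10 4 9 6 8 1]
After op 8 (reverse): [1 8 6 9 4 10 7 0 2 5 3]
Card 5 is at position 9.

Answer: 9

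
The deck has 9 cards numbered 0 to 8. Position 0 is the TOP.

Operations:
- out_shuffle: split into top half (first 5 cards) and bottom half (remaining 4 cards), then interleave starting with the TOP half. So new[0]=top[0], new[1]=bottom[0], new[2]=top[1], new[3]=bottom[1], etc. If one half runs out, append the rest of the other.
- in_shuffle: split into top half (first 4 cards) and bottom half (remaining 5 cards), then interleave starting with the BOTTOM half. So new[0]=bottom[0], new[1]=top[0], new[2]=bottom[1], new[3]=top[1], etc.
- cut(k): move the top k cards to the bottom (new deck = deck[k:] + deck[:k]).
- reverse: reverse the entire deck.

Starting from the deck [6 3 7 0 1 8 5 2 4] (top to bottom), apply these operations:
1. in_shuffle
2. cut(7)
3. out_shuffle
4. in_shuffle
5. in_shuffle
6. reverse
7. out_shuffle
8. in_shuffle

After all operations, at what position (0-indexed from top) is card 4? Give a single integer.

Answer: 7

Derivation:
After op 1 (in_shuffle): [1 6 8 3 5 7 2 0 4]
After op 2 (cut(7)): [0 4 1 6 8 3 5 7 2]
After op 3 (out_shuffle): [0 3 4 5 1 7 6 2 8]
After op 4 (in_shuffle): [1 0 7 3 6 4 2 5 8]
After op 5 (in_shuffle): [6 1 4 0 2 7 5 3 8]
After op 6 (reverse): [8 3 5 7 2 0 4 1 6]
After op 7 (out_shuffle): [8 0 3 4 5 1 7 6 2]
After op 8 (in_shuffle): [5 8 1 0 7 3 6 4 2]
Card 4 is at position 7.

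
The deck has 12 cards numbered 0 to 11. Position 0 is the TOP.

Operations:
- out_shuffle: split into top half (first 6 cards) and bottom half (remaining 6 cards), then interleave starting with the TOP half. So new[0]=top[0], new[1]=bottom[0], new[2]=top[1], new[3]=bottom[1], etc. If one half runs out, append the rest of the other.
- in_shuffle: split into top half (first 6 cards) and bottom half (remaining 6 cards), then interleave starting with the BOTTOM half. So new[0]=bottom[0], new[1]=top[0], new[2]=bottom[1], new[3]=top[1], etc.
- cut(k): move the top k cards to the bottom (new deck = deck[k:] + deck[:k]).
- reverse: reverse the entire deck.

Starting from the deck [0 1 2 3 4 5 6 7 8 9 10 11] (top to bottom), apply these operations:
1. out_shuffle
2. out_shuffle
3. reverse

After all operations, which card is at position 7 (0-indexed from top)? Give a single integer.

Answer: 1

Derivation:
After op 1 (out_shuffle): [0 6 1 7 2 8 3 9 4 10 5 11]
After op 2 (out_shuffle): [0 3 6 9 1 4 7 10 2 5 8 11]
After op 3 (reverse): [11 8 5 2 10 7 4 1 9 6 3 0]
Position 7: card 1.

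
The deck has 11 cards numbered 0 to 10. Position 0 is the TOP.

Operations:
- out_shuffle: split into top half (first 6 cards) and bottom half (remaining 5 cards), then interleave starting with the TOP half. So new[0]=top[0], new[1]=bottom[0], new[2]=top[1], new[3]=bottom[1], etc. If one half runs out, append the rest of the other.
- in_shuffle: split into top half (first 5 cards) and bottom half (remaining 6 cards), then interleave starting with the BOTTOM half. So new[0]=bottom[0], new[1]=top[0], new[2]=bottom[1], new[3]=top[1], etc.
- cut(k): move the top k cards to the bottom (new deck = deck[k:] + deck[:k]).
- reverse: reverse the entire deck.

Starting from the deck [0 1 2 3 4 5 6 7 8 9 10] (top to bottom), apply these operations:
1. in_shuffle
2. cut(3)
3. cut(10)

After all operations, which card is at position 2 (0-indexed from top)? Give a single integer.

After op 1 (in_shuffle): [5 0 6 1 7 2 8 3 9 4 10]
After op 2 (cut(3)): [1 7 2 8 3 9 4 10 5 0 6]
After op 3 (cut(10)): [6 1 7 2 8 3 9 4 10 5 0]
Position 2: card 7.

Answer: 7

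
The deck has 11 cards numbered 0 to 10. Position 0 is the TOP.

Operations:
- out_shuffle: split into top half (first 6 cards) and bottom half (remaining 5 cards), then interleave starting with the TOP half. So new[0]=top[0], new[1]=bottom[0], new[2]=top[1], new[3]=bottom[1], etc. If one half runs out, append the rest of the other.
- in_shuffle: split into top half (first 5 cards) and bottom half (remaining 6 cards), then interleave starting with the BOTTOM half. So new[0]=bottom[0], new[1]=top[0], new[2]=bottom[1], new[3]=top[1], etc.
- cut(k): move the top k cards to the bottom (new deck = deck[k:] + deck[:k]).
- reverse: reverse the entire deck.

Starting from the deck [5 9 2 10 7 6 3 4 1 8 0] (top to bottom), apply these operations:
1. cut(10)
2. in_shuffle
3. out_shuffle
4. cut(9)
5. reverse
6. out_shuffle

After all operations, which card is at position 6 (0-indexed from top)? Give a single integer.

Answer: 1

Derivation:
After op 1 (cut(10)): [0 5 9 2 10 7 6 3 4 1 8]
After op 2 (in_shuffle): [7 0 6 5 3 9 4 2 1 10 8]
After op 3 (out_shuffle): [7 4 0 2 6 1 5 10 3 8 9]
After op 4 (cut(9)): [8 9 7 4 0 2 6 1 5 10 3]
After op 5 (reverse): [3 10 5 1 6 2 0 4 7 9 8]
After op 6 (out_shuffle): [3 0 10 4 5 7 1 9 6 8 2]
Position 6: card 1.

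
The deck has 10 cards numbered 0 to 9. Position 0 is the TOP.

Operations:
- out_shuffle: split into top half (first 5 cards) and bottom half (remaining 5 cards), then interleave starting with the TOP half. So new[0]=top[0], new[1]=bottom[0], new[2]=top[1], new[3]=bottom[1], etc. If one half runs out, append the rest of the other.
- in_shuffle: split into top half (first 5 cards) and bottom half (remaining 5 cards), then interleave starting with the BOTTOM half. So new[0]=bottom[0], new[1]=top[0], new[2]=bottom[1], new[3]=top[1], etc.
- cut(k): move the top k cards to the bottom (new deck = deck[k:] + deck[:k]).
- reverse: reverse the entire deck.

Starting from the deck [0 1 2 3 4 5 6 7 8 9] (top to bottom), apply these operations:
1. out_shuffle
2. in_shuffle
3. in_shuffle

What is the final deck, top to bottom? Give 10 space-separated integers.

After op 1 (out_shuffle): [0 5 1 6 2 7 3 8 4 9]
After op 2 (in_shuffle): [7 0 3 5 8 1 4 6 9 2]
After op 3 (in_shuffle): [1 7 4 0 6 3 9 5 2 8]

Answer: 1 7 4 0 6 3 9 5 2 8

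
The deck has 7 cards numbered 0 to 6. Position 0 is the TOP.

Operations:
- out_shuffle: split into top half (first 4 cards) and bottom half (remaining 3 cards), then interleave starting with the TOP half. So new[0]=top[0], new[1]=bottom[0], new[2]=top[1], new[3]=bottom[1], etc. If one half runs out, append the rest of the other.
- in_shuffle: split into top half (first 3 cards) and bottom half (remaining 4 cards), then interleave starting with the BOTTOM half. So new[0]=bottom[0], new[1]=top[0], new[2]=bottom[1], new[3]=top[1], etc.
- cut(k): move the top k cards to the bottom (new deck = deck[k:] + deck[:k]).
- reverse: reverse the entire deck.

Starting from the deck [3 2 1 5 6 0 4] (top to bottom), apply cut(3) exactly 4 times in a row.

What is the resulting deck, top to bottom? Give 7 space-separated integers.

After op 1 (cut(3)): [5 6 0 4 3 2 1]
After op 2 (cut(3)): [4 3 2 1 5 6 0]
After op 3 (cut(3)): [1 5 6 0 4 3 2]
After op 4 (cut(3)): [0 4 3 2 1 5 6]

Answer: 0 4 3 2 1 5 6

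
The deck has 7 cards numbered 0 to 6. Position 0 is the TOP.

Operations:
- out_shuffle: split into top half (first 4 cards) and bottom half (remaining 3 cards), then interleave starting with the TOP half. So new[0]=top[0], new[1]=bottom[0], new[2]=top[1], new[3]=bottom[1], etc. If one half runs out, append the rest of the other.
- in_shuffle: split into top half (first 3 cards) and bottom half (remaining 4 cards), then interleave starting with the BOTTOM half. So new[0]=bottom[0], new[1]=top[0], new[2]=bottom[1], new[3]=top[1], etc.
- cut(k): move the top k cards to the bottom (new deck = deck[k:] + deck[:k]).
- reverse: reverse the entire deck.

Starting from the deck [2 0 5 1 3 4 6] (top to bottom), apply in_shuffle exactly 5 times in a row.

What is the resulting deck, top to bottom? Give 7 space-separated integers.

After op 1 (in_shuffle): [1 2 3 0 4 5 6]
After op 2 (in_shuffle): [0 1 4 2 5 3 6]
After op 3 (in_shuffle): [2 0 5 1 3 4 6]
After op 4 (in_shuffle): [1 2 3 0 4 5 6]
After op 5 (in_shuffle): [0 1 4 2 5 3 6]

Answer: 0 1 4 2 5 3 6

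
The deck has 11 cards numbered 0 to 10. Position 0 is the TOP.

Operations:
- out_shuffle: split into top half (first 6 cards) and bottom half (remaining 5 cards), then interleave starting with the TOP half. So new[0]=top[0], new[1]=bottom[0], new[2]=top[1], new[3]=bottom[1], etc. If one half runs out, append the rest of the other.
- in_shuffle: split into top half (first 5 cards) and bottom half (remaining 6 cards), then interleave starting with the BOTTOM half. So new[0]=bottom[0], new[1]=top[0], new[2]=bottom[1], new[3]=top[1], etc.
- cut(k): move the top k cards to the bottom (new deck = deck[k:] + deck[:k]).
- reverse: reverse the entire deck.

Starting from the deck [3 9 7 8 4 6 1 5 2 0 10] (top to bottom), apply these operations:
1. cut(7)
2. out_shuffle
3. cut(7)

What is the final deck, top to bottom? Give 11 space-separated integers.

Answer: 6 3 1 9 5 7 2 8 0 4 10

Derivation:
After op 1 (cut(7)): [5 2 0 10 3 9 7 8 4 6 1]
After op 2 (out_shuffle): [5 7 2 8 0 4 10 6 3 1 9]
After op 3 (cut(7)): [6 3 1 9 5 7 2 8 0 4 10]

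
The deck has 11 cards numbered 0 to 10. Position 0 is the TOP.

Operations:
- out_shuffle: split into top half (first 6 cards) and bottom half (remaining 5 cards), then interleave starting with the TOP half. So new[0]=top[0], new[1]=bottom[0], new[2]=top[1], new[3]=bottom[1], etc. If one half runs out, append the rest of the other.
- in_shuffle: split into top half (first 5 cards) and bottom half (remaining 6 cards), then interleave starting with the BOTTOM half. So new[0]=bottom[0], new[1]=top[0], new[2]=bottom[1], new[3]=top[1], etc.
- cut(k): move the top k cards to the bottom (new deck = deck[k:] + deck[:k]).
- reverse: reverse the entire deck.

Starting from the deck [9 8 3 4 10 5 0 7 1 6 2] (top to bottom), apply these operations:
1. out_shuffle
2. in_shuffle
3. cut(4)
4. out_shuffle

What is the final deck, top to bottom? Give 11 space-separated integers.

After op 1 (out_shuffle): [9 0 8 7 3 1 4 6 10 2 5]
After op 2 (in_shuffle): [1 9 4 0 6 8 10 7 2 3 5]
After op 3 (cut(4)): [6 8 10 7 2 3 5 1 9 4 0]
After op 4 (out_shuffle): [6 5 8 1 10 9 7 4 2 0 3]

Answer: 6 5 8 1 10 9 7 4 2 0 3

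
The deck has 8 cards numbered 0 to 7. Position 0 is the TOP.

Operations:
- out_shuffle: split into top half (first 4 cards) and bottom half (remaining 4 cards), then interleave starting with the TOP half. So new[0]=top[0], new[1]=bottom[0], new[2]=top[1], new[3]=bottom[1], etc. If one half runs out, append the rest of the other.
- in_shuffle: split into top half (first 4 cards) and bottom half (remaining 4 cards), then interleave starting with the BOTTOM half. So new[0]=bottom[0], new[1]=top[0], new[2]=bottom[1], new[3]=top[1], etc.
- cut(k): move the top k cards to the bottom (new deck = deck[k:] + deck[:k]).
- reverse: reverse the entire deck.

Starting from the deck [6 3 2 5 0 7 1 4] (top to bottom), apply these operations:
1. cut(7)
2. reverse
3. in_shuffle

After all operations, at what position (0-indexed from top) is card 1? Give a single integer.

Answer: 1

Derivation:
After op 1 (cut(7)): [4 6 3 2 5 0 7 1]
After op 2 (reverse): [1 7 0 5 2 3 6 4]
After op 3 (in_shuffle): [2 1 3 7 6 0 4 5]
Card 1 is at position 1.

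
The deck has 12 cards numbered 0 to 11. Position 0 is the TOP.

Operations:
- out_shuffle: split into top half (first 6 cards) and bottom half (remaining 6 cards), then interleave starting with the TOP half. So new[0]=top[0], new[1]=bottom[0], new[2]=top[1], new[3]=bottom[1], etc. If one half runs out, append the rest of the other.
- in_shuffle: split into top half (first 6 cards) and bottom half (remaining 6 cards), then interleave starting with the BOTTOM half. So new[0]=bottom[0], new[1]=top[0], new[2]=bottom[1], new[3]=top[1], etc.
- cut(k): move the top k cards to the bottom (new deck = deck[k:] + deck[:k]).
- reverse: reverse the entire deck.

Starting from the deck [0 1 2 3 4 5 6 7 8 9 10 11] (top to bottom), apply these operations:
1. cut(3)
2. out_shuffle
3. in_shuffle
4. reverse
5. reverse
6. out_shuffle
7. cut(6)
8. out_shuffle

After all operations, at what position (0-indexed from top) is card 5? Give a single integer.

After op 1 (cut(3)): [3 4 5 6 7 8 9 10 11 0 1 2]
After op 2 (out_shuffle): [3 9 4 10 5 11 6 0 7 1 8 2]
After op 3 (in_shuffle): [6 3 0 9 7 4 1 10 8 5 2 11]
After op 4 (reverse): [11 2 5 8 10 1 4 7 9 0 3 6]
After op 5 (reverse): [6 3 0 9 7 4 1 10 8 5 2 11]
After op 6 (out_shuffle): [6 1 3 10 0 8 9 5 7 2 4 11]
After op 7 (cut(6)): [9 5 7 2 4 11 6 1 3 10 0 8]
After op 8 (out_shuffle): [9 6 5 1 7 3 2 10 4 0 11 8]
Card 5 is at position 2.

Answer: 2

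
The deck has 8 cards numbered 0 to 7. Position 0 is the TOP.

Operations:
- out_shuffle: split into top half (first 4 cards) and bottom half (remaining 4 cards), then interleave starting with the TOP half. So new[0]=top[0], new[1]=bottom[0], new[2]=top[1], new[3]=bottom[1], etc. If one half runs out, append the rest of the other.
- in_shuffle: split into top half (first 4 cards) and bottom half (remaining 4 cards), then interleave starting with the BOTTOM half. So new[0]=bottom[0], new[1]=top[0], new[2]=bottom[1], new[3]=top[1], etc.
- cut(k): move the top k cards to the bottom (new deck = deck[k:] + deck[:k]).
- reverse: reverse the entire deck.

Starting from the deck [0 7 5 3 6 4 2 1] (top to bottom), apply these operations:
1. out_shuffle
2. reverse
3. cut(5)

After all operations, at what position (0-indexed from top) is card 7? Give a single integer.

After op 1 (out_shuffle): [0 6 7 4 5 2 3 1]
After op 2 (reverse): [1 3 2 5 4 7 6 0]
After op 3 (cut(5)): [7 6 0 1 3 2 5 4]
Card 7 is at position 0.

Answer: 0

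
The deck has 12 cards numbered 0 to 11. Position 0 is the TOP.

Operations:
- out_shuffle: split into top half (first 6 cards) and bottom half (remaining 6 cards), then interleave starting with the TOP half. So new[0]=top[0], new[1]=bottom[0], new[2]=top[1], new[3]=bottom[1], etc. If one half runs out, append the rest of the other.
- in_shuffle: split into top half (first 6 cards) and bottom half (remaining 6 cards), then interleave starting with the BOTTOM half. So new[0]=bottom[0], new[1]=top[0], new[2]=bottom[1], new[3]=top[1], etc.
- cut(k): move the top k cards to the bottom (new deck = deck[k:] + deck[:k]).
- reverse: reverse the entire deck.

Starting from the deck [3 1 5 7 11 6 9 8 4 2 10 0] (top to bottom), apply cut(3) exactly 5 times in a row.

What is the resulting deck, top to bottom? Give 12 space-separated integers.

Answer: 7 11 6 9 8 4 2 10 0 3 1 5

Derivation:
After op 1 (cut(3)): [7 11 6 9 8 4 2 10 0 3 1 5]
After op 2 (cut(3)): [9 8 4 2 10 0 3 1 5 7 11 6]
After op 3 (cut(3)): [2 10 0 3 1 5 7 11 6 9 8 4]
After op 4 (cut(3)): [3 1 5 7 11 6 9 8 4 2 10 0]
After op 5 (cut(3)): [7 11 6 9 8 4 2 10 0 3 1 5]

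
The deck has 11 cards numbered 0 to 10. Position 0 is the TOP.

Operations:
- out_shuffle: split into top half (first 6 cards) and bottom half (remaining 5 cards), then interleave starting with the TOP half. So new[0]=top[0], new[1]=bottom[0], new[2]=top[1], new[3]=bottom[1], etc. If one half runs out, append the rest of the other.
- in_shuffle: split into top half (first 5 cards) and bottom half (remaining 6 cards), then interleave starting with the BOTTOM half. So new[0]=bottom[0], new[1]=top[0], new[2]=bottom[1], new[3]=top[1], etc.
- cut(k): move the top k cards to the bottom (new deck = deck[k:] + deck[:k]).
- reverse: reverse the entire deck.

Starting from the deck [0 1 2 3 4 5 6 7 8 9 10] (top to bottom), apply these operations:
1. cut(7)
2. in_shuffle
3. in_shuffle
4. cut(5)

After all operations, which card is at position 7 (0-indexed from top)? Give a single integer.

Answer: 1

Derivation:
After op 1 (cut(7)): [7 8 9 10 0 1 2 3 4 5 6]
After op 2 (in_shuffle): [1 7 2 8 3 9 4 10 5 0 6]
After op 3 (in_shuffle): [9 1 4 7 10 2 5 8 0 3 6]
After op 4 (cut(5)): [2 5 8 0 3 6 9 1 4 7 10]
Position 7: card 1.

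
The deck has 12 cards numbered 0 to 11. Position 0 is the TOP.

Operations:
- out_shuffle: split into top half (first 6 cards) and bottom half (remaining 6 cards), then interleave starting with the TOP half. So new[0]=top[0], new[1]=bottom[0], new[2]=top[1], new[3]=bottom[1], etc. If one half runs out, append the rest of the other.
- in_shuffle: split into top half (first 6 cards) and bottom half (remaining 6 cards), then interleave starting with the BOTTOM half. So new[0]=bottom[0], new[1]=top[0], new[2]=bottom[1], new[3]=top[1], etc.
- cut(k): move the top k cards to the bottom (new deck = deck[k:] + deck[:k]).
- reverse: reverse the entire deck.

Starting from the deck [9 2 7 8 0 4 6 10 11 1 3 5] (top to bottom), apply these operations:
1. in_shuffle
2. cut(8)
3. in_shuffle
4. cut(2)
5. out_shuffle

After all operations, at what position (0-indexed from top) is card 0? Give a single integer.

After op 1 (in_shuffle): [6 9 10 2 11 7 1 8 3 0 5 4]
After op 2 (cut(8)): [3 0 5 4 6 9 10 2 11 7 1 8]
After op 3 (in_shuffle): [10 3 2 0 11 5 7 4 1 6 8 9]
After op 4 (cut(2)): [2 0 11 5 7 4 1 6 8 9 10 3]
After op 5 (out_shuffle): [2 1 0 6 11 8 5 9 7 10 4 3]
Card 0 is at position 2.

Answer: 2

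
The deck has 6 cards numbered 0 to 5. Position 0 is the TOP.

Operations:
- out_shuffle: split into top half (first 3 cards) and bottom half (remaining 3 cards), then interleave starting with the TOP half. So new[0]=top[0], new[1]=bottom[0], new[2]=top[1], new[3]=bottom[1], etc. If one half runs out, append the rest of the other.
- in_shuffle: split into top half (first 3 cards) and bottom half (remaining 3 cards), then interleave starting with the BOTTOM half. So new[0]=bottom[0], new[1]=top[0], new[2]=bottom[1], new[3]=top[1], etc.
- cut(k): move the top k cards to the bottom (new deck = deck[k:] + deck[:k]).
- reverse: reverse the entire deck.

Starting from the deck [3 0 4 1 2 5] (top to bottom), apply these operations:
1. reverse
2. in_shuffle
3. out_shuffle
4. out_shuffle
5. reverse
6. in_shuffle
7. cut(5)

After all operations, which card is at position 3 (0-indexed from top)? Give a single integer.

Answer: 3

Derivation:
After op 1 (reverse): [5 2 1 4 0 3]
After op 2 (in_shuffle): [4 5 0 2 3 1]
After op 3 (out_shuffle): [4 2 5 3 0 1]
After op 4 (out_shuffle): [4 3 2 0 5 1]
After op 5 (reverse): [1 5 0 2 3 4]
After op 6 (in_shuffle): [2 1 3 5 4 0]
After op 7 (cut(5)): [0 2 1 3 5 4]
Position 3: card 3.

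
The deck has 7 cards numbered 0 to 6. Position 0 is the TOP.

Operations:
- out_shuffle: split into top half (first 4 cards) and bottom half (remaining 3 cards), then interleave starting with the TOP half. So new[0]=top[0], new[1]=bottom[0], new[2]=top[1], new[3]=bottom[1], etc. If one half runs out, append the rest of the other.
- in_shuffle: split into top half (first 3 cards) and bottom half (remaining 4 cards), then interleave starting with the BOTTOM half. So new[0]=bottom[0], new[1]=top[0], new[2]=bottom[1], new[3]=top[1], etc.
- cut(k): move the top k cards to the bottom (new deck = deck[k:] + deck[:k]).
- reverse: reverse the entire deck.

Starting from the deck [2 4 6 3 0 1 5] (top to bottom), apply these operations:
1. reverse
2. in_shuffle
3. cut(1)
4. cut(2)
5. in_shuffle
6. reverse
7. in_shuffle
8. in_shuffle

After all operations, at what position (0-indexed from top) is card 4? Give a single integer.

Answer: 1

Derivation:
After op 1 (reverse): [5 1 0 3 6 4 2]
After op 2 (in_shuffle): [3 5 6 1 4 0 2]
After op 3 (cut(1)): [5 6 1 4 0 2 3]
After op 4 (cut(2)): [1 4 0 2 3 5 6]
After op 5 (in_shuffle): [2 1 3 4 5 0 6]
After op 6 (reverse): [6 0 5 4 3 1 2]
After op 7 (in_shuffle): [4 6 3 0 1 5 2]
After op 8 (in_shuffle): [0 4 1 6 5 3 2]
Card 4 is at position 1.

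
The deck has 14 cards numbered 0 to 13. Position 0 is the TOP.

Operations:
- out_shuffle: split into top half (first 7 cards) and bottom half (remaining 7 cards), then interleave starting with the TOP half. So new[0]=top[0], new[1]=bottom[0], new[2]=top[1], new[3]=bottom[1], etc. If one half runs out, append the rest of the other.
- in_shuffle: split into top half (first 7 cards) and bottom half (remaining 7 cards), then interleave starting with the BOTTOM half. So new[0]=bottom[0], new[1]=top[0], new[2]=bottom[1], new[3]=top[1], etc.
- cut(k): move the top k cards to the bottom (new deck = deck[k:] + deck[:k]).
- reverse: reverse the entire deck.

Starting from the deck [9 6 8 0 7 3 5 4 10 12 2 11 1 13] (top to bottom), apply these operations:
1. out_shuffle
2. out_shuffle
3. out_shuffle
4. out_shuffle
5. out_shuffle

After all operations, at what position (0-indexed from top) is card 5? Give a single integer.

After op 1 (out_shuffle): [9 4 6 10 8 12 0 2 7 11 3 1 5 13]
After op 2 (out_shuffle): [9 2 4 7 6 11 10 3 8 1 12 5 0 13]
After op 3 (out_shuffle): [9 3 2 8 4 1 7 12 6 5 11 0 10 13]
After op 4 (out_shuffle): [9 12 3 6 2 5 8 11 4 0 1 10 7 13]
After op 5 (out_shuffle): [9 11 12 4 3 0 6 1 2 10 5 7 8 13]
Card 5 is at position 10.

Answer: 10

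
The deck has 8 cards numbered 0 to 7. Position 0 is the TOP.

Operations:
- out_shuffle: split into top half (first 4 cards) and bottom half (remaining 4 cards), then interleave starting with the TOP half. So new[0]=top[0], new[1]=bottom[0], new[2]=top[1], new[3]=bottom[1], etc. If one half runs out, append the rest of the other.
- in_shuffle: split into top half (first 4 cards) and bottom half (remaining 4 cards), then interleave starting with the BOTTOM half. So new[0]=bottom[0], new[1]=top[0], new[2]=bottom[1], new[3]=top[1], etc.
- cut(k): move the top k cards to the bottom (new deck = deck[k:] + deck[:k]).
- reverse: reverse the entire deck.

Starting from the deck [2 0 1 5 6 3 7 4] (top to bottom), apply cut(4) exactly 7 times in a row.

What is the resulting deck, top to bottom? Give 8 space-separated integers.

After op 1 (cut(4)): [6 3 7 4 2 0 1 5]
After op 2 (cut(4)): [2 0 1 5 6 3 7 4]
After op 3 (cut(4)): [6 3 7 4 2 0 1 5]
After op 4 (cut(4)): [2 0 1 5 6 3 7 4]
After op 5 (cut(4)): [6 3 7 4 2 0 1 5]
After op 6 (cut(4)): [2 0 1 5 6 3 7 4]
After op 7 (cut(4)): [6 3 7 4 2 0 1 5]

Answer: 6 3 7 4 2 0 1 5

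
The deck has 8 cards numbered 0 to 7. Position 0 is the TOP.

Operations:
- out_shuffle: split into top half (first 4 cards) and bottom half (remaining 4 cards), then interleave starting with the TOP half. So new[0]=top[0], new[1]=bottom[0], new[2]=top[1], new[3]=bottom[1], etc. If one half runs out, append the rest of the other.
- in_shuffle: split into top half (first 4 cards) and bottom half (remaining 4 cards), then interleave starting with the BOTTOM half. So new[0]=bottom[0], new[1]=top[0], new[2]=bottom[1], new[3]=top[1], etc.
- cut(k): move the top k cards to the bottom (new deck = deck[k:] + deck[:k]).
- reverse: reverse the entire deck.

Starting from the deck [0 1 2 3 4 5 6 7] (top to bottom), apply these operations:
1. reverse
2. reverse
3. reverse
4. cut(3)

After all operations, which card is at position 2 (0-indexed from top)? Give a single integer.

After op 1 (reverse): [7 6 5 4 3 2 1 0]
After op 2 (reverse): [0 1 2 3 4 5 6 7]
After op 3 (reverse): [7 6 5 4 3 2 1 0]
After op 4 (cut(3)): [4 3 2 1 0 7 6 5]
Position 2: card 2.

Answer: 2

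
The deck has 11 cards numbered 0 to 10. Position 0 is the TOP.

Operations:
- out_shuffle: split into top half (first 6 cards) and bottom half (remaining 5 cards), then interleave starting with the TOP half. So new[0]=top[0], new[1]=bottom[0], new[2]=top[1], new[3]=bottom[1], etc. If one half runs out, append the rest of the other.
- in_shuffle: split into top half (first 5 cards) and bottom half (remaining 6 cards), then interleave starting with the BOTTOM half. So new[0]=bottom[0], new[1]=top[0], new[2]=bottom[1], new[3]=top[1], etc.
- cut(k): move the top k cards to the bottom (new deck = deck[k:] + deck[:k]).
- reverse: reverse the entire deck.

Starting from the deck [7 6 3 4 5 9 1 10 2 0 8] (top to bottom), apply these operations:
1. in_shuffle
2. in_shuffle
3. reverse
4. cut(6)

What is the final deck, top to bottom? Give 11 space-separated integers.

After op 1 (in_shuffle): [9 7 1 6 10 3 2 4 0 5 8]
After op 2 (in_shuffle): [3 9 2 7 4 1 0 6 5 10 8]
After op 3 (reverse): [8 10 5 6 0 1 4 7 2 9 3]
After op 4 (cut(6)): [4 7 2 9 3 8 10 5 6 0 1]

Answer: 4 7 2 9 3 8 10 5 6 0 1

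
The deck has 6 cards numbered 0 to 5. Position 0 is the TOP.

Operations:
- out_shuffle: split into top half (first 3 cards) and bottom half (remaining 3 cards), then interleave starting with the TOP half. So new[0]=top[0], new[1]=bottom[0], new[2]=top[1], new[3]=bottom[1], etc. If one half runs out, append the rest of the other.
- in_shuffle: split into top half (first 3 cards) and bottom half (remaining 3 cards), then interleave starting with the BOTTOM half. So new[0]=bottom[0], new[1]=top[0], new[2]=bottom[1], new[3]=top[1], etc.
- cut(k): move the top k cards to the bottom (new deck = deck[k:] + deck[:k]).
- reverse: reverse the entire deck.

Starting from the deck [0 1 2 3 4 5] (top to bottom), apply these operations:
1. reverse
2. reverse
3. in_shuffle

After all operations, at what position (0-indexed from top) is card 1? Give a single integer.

After op 1 (reverse): [5 4 3 2 1 0]
After op 2 (reverse): [0 1 2 3 4 5]
After op 3 (in_shuffle): [3 0 4 1 5 2]
Card 1 is at position 3.

Answer: 3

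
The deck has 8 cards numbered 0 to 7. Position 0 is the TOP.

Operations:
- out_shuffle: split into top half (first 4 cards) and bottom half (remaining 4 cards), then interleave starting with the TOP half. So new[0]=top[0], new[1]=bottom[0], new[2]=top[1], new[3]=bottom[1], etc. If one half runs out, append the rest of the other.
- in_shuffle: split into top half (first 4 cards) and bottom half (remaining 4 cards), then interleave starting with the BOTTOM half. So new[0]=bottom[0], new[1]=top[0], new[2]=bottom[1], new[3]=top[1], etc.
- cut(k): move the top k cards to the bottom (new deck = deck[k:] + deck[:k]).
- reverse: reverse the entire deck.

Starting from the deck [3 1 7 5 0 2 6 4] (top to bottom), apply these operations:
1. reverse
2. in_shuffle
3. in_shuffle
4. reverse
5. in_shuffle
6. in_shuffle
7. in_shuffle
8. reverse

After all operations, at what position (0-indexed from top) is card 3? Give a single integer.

Answer: 3

Derivation:
After op 1 (reverse): [4 6 2 0 5 7 1 3]
After op 2 (in_shuffle): [5 4 7 6 1 2 3 0]
After op 3 (in_shuffle): [1 5 2 4 3 7 0 6]
After op 4 (reverse): [6 0 7 3 4 2 5 1]
After op 5 (in_shuffle): [4 6 2 0 5 7 1 3]
After op 6 (in_shuffle): [5 4 7 6 1 2 3 0]
After op 7 (in_shuffle): [1 5 2 4 3 7 0 6]
After op 8 (reverse): [6 0 7 3 4 2 5 1]
Card 3 is at position 3.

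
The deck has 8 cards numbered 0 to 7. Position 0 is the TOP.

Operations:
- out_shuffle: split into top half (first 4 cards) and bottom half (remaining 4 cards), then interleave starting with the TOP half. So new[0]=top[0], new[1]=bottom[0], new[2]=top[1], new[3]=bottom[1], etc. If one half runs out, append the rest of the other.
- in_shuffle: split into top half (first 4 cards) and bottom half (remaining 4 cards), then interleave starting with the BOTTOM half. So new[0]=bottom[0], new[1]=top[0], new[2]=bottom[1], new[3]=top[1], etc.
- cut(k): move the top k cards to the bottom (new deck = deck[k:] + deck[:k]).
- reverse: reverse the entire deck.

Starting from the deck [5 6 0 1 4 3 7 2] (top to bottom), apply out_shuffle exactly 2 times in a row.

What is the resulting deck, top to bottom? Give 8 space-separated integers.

After op 1 (out_shuffle): [5 4 6 3 0 7 1 2]
After op 2 (out_shuffle): [5 0 4 7 6 1 3 2]

Answer: 5 0 4 7 6 1 3 2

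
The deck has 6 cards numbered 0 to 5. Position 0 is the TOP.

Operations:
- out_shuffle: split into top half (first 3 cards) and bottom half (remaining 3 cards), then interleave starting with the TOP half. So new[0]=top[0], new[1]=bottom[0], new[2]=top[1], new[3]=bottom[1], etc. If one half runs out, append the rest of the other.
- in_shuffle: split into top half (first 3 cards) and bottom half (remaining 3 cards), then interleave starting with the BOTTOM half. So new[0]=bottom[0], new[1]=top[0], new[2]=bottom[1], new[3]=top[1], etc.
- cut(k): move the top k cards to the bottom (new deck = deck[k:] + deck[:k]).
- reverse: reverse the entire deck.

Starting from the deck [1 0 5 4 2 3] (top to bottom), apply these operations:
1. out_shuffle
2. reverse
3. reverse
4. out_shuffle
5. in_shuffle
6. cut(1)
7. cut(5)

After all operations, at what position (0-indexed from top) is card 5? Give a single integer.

After op 1 (out_shuffle): [1 4 0 2 5 3]
After op 2 (reverse): [3 5 2 0 4 1]
After op 3 (reverse): [1 4 0 2 5 3]
After op 4 (out_shuffle): [1 2 4 5 0 3]
After op 5 (in_shuffle): [5 1 0 2 3 4]
After op 6 (cut(1)): [1 0 2 3 4 5]
After op 7 (cut(5)): [5 1 0 2 3 4]
Card 5 is at position 0.

Answer: 0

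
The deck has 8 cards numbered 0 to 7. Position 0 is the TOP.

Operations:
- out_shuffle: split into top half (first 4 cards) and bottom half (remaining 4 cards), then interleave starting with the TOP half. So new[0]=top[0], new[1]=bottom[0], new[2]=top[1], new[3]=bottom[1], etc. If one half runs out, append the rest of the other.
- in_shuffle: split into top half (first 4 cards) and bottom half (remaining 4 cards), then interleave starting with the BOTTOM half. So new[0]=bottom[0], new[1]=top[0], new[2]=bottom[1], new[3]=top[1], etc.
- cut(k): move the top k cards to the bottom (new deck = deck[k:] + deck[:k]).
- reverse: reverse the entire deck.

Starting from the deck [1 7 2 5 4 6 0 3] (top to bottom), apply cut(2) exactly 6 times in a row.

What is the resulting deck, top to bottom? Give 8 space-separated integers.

After op 1 (cut(2)): [2 5 4 6 0 3 1 7]
After op 2 (cut(2)): [4 6 0 3 1 7 2 5]
After op 3 (cut(2)): [0 3 1 7 2 5 4 6]
After op 4 (cut(2)): [1 7 2 5 4 6 0 3]
After op 5 (cut(2)): [2 5 4 6 0 3 1 7]
After op 6 (cut(2)): [4 6 0 3 1 7 2 5]

Answer: 4 6 0 3 1 7 2 5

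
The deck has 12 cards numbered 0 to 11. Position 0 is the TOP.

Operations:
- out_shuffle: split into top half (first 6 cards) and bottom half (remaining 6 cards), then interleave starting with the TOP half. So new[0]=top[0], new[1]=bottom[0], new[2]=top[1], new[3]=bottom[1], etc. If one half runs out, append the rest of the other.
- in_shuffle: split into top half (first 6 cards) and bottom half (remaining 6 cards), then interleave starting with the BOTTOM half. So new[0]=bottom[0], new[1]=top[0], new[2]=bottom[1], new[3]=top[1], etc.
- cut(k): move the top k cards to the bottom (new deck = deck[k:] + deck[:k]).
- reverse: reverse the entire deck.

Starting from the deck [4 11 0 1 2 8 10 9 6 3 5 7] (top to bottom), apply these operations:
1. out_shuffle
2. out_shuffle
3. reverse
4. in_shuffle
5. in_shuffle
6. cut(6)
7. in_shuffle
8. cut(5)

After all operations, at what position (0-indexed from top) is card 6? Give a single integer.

After op 1 (out_shuffle): [4 10 11 9 0 6 1 3 2 5 8 7]
After op 2 (out_shuffle): [4 1 10 3 11 2 9 5 0 8 6 7]
After op 3 (reverse): [7 6 8 0 5 9 2 11 3 10 1 4]
After op 4 (in_shuffle): [2 7 11 6 3 8 10 0 1 5 4 9]
After op 5 (in_shuffle): [10 2 0 7 1 11 5 6 4 3 9 8]
After op 6 (cut(6)): [5 6 4 3 9 8 10 2 0 7 1 11]
After op 7 (in_shuffle): [10 5 2 6 0 4 7 3 1 9 11 8]
After op 8 (cut(5)): [4 7 3 1 9 11 8 10 5 2 6 0]
Card 6 is at position 10.

Answer: 10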